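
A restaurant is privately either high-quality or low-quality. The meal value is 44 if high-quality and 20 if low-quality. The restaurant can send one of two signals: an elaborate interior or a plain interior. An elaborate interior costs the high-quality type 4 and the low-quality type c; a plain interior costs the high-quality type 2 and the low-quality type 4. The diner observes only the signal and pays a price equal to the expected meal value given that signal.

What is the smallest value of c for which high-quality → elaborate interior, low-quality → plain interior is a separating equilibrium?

Under separation: elaborate interior → high-quality (pays 44); plain interior → low-quality (pays 20).
High-quality: 44 − 4 = 40 ≥ 20 − 2 = 18. Holds regardless of c. ✓
Low-quality: 20 − 4 ≥ 44 − c, so c ≥ 44 − 16 = 28.

28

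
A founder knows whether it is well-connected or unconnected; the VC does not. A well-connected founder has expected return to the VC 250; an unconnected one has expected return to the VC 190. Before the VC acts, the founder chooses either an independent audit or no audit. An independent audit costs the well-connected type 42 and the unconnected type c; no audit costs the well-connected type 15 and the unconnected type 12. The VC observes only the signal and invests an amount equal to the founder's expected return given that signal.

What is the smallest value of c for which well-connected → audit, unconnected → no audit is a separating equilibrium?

Under separation: audit → well-connected (pays 250); no audit → unconnected (pays 190).
Well-connected: 250 − 42 = 208 ≥ 190 − 15 = 175. Holds regardless of c. ✓
Unconnected: 190 − 12 ≥ 250 − c, so c ≥ 250 − 178 = 72.

72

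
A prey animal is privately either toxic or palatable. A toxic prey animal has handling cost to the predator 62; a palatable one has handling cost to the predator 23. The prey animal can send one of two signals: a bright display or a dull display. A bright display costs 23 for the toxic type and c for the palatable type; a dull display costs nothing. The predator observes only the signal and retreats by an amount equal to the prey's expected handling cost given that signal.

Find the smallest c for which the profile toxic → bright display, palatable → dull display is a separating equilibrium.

39

Under separation: bright display → toxic (pays 62); dull display → palatable (pays 23).
Toxic: 62 − 23 = 39 ≥ 23 − 0 = 23. Holds regardless of c. ✓
Palatable: 23 − 0 ≥ 62 − c, so c ≥ 62 − 23 = 39.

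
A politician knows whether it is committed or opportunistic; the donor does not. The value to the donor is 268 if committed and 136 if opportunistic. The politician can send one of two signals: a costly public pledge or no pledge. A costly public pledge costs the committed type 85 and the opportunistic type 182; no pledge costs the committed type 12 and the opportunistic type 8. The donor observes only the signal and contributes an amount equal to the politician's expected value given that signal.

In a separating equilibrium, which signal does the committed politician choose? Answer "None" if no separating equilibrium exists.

pledge

Try committed → pledge, opportunistic → no pledge:
  If types separate, pledge earns payment 268 and no pledge earns 136.
  Committed: pledge gives 268 − 85 = 183; no pledge gives 136 − 12 = 124. No deviation. ✓
  Opportunistic: no pledge gives 136 − 8 = 128; pledge gives 268 − 182 = 86. No deviation. ✓
Both hold — the committed type sends pledge.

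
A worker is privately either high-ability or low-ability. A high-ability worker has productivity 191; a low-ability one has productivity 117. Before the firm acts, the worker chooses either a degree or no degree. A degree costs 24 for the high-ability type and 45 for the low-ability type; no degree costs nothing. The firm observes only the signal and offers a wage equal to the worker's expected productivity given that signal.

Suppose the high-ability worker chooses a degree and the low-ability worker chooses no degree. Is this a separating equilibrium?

If types separate, degree earns payment 191 and no degree earns 117.
High-ability: degree gives 191 − 24 = 167; no degree gives 117 − 0 = 117. No deviation. ✓
Low-ability: no degree gives 117 − 0 = 117; degree gives 191 − 45 = 146. Would deviate. ✗

No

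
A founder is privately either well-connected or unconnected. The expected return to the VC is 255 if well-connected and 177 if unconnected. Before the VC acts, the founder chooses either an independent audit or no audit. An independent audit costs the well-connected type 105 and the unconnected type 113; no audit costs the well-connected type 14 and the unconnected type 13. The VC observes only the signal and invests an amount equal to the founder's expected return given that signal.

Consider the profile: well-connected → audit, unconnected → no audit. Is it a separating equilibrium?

No

Under separation the VC infers type exactly: audit → well-connected (pays 255), no audit → unconnected (pays 177).
Well-connected: audit gives 255 − 105 = 150; no audit gives 177 − 14 = 163. Would deviate. ✗
Unconnected: no audit gives 177 − 13 = 164; audit gives 255 − 113 = 142. No deviation. ✓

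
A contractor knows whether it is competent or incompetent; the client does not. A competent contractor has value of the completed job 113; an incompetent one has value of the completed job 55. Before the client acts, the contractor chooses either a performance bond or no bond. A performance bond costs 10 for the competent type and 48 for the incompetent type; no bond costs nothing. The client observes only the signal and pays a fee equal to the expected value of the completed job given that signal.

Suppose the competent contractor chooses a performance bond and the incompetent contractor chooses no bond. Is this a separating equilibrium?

If types separate, bond earns payment 113 and no bond earns 55.
Competent: bond gives 113 − 10 = 103; no bond gives 55 − 0 = 55. No deviation. ✓
Incompetent: no bond gives 55 − 0 = 55; bond gives 113 − 48 = 65. Would deviate. ✗

No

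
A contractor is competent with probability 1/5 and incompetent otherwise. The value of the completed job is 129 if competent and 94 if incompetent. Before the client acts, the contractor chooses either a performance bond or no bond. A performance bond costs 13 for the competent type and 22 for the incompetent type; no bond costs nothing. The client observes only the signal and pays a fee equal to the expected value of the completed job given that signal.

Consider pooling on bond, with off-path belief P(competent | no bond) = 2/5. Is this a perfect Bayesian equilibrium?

No

On the equilibrium path (bond) the client holds the prior 1/5 and pays 1/5·129 + 4/5·94 = 101. Off-path (no bond) belief 2/5 gives 2/5·129 + 3/5·94 = 108.
Competent: bond gives 101 − 13 = 88; no bond gives 108 − 0 = 108. Deviates. ✗
Incompetent: bond gives 101 − 22 = 79; no bond gives 108 − 0 = 108. Deviates. ✗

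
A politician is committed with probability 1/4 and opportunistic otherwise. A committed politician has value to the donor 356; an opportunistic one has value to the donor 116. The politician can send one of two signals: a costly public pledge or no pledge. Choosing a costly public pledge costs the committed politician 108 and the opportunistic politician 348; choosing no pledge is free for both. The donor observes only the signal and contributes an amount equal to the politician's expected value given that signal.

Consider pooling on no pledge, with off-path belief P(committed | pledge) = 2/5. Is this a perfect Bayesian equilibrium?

Yes

On the equilibrium path (no pledge) the donor holds the prior 1/4 and pays 1/4·356 + 3/4·116 = 176. Off-path (pledge) belief 2/5 gives 2/5·356 + 3/5·116 = 212.
Committed: no pledge gives 176 − 0 = 176; pledge gives 212 − 108 = 104. Stays. ✓
Opportunistic: no pledge gives 176 − 0 = 176; pledge gives 212 − 348 = -136. Stays. ✓
Beliefs are Bayes-consistent on-path and both types best-respond.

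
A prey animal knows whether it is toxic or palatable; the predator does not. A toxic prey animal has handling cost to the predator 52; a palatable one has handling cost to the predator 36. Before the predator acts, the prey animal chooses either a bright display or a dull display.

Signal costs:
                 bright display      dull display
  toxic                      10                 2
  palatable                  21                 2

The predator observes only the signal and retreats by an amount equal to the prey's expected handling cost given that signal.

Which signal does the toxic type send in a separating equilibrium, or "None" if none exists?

Try toxic → bright display, palatable → dull display:
  If types separate, bright display earns payment 52 and dull display earns 36.
  Toxic: bright display gives 52 − 10 = 42; dull display gives 36 − 2 = 34. No deviation. ✓
  Palatable: dull display gives 36 − 2 = 34; bright display gives 52 − 21 = 31. No deviation. ✓
Both hold — the toxic type sends bright display.

bright display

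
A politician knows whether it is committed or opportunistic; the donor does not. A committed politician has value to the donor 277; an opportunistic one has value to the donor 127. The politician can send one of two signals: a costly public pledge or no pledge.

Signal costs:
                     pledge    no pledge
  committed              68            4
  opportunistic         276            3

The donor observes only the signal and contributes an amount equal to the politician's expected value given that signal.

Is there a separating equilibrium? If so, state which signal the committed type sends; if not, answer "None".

pledge

Try committed → pledge, opportunistic → no pledge:
  If types separate, pledge earns payment 277 and no pledge earns 127.
  Committed: pledge gives 277 − 68 = 209; no pledge gives 127 − 4 = 123. No deviation. ✓
  Opportunistic: no pledge gives 127 − 3 = 124; pledge gives 277 − 276 = 1. No deviation. ✓
Both hold — the committed type sends pledge.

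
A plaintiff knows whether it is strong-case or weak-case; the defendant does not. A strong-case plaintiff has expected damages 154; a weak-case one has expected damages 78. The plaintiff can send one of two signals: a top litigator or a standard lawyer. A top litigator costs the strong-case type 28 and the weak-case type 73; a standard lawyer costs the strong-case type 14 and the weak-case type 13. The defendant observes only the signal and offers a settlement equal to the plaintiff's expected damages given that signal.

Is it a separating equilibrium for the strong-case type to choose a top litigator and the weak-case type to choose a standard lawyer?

No

If types separate, top litigator earns payment 154 and standard lawyer earns 78.
Strong-case: top litigator gives 154 − 28 = 126; standard lawyer gives 78 − 14 = 64. No deviation. ✓
Weak-case: standard lawyer gives 78 − 13 = 65; top litigator gives 154 − 73 = 81. Would deviate. ✗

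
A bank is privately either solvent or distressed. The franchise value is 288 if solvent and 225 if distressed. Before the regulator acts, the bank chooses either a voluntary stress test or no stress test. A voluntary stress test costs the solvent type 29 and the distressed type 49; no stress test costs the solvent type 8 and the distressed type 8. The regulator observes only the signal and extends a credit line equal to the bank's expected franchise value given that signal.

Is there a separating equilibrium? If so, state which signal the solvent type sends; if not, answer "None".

Try solvent → stress test, distressed → no stress test:
  If types separate, stress test earns payment 288 and no stress test earns 225.
  Solvent: stress test gives 288 − 29 = 259; no stress test gives 225 − 8 = 217. No deviation. ✓
  Distressed: no stress test gives 225 − 8 = 217; stress test gives 288 − 49 = 239. Would deviate. ✗
Try solvent → no stress test, distressed → stress test:
  If types separate, no stress test earns payment 288 and stress test earns 225.
  Solvent: no stress test gives 288 − 8 = 280; stress test gives 225 − 29 = 196. No deviation. ✓
  Distressed: stress test gives 225 − 49 = 176; no stress test gives 288 − 8 = 280. Would deviate. ✗
Neither assignment is incentive-compatible.

None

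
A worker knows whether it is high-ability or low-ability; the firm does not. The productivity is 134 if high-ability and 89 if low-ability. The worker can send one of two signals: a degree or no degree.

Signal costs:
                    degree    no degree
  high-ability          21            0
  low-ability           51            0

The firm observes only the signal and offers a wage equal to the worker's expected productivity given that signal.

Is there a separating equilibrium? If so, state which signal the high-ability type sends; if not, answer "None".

degree

Try high-ability → degree, low-ability → no degree:
  If types separate, degree earns payment 134 and no degree earns 89.
  High-ability: degree gives 134 − 21 = 113; no degree gives 89 − 0 = 89. No deviation. ✓
  Low-ability: no degree gives 89 − 0 = 89; degree gives 134 − 51 = 83. No deviation. ✓
Both hold — the high-ability type sends degree.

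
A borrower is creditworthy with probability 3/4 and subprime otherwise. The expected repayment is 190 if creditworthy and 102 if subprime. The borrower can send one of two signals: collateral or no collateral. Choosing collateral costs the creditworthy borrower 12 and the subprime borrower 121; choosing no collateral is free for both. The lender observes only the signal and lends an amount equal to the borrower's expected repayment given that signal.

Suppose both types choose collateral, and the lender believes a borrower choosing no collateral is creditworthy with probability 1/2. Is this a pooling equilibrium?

No

On the equilibrium path (collateral) the lender holds the prior 3/4 and pays 3/4·190 + 1/4·102 = 168. Off-path (no collateral) belief 1/2 gives 1/2·190 + 1/2·102 = 146.
Creditworthy: collateral gives 168 − 12 = 156; no collateral gives 146 − 0 = 146. Stays. ✓
Subprime: collateral gives 168 − 121 = 47; no collateral gives 146 − 0 = 146. Deviates. ✗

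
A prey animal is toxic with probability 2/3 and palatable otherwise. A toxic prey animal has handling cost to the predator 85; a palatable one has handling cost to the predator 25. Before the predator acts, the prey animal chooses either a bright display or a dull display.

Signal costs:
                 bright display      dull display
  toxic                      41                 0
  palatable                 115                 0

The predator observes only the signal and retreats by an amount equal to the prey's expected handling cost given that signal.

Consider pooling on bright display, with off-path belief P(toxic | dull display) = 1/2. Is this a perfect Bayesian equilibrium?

On the equilibrium path (bright display) the predator holds the prior 2/3 and pays 2/3·85 + 1/3·25 = 65. Off-path (dull display) belief 1/2 gives 1/2·85 + 1/2·25 = 55.
Toxic: bright display gives 65 − 41 = 24; dull display gives 55 − 0 = 55. Deviates. ✗
Palatable: bright display gives 65 − 115 = -50; dull display gives 55 − 0 = 55. Deviates. ✗

No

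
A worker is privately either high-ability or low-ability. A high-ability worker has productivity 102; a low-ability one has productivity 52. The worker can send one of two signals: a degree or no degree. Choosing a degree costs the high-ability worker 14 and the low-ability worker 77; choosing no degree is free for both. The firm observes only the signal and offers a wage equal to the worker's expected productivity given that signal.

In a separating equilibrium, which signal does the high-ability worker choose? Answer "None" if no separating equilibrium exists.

Try high-ability → degree, low-ability → no degree:
  Under separation the firm infers type exactly: degree → high-ability (pays 102), no degree → low-ability (pays 52).
  High-ability: degree gives 102 − 14 = 88; no degree gives 52 − 0 = 52. No deviation. ✓
  Low-ability: no degree gives 52 − 0 = 52; degree gives 102 − 77 = 25. No deviation. ✓
Both hold — the high-ability type sends degree.

degree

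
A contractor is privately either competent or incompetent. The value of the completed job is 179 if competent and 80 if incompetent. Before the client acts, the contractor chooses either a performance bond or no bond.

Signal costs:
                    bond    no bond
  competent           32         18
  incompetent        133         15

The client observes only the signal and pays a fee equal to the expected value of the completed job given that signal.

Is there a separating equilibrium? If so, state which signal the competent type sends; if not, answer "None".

Try competent → bond, incompetent → no bond:
  If types separate, bond earns payment 179 and no bond earns 80.
  Competent: bond gives 179 − 32 = 147; no bond gives 80 − 18 = 62. No deviation. ✓
  Incompetent: no bond gives 80 − 15 = 65; bond gives 179 − 133 = 46. No deviation. ✓
Both hold — the competent type sends bond.

bond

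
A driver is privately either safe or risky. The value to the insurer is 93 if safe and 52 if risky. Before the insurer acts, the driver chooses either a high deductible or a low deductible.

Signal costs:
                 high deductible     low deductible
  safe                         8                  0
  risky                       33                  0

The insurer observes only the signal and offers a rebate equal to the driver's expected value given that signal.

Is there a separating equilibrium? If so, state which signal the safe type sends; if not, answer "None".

Try safe → high deductible, risky → low deductible:
  Under separation the insurer infers type exactly: high deductible → safe (pays 93), low deductible → risky (pays 52).
  Safe: high deductible gives 93 − 8 = 85; low deductible gives 52 − 0 = 52. No deviation. ✓
  Risky: low deductible gives 52 − 0 = 52; high deductible gives 93 − 33 = 60. Would deviate. ✗
Try safe → low deductible, risky → high deductible:
  Under separation the insurer infers type exactly: low deductible → safe (pays 93), high deductible → risky (pays 52).
  Safe: low deductible gives 93 − 0 = 93; high deductible gives 52 − 8 = 44. No deviation. ✓
  Risky: high deductible gives 52 − 33 = 19; low deductible gives 93 − 0 = 93. Would deviate. ✗
Neither assignment is incentive-compatible.

None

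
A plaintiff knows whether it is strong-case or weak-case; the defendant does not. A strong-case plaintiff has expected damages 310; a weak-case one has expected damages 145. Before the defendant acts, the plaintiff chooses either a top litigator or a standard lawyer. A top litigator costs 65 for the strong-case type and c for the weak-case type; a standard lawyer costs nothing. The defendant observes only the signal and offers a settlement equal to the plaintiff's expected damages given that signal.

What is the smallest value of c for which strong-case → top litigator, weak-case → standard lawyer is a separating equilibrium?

Under separation: top litigator → strong-case (pays 310); standard lawyer → weak-case (pays 145).
Strong-case: 310 − 65 = 245 ≥ 145 − 0 = 145. Holds regardless of c. ✓
Weak-case: 145 − 0 ≥ 310 − c, so c ≥ 310 − 145 = 165.

165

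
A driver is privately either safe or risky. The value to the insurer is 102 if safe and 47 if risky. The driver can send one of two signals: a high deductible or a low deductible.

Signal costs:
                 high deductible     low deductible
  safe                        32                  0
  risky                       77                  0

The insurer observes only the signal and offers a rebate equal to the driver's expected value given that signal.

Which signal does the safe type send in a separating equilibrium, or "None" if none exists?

high deductible

Try safe → high deductible, risky → low deductible:
  If types separate, high deductible earns payment 102 and low deductible earns 47.
  Safe: high deductible gives 102 − 32 = 70; low deductible gives 47 − 0 = 47. No deviation. ✓
  Risky: low deductible gives 47 − 0 = 47; high deductible gives 102 − 77 = 25. No deviation. ✓
Both hold — the safe type sends high deductible.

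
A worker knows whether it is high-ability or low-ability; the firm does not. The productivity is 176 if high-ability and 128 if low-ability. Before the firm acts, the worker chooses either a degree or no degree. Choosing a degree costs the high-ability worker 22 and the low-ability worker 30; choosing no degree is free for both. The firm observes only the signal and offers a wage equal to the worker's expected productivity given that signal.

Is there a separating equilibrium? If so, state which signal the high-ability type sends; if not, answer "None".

Try high-ability → degree, low-ability → no degree:
  If types separate, degree earns payment 176 and no degree earns 128.
  High-ability: degree gives 176 − 22 = 154; no degree gives 128 − 0 = 128. No deviation. ✓
  Low-ability: no degree gives 128 − 0 = 128; degree gives 176 − 30 = 146. Would deviate. ✗
Try high-ability → no degree, low-ability → degree:
  If types separate, no degree earns payment 176 and degree earns 128.
  High-ability: no degree gives 176 − 0 = 176; degree gives 128 − 22 = 106. No deviation. ✓
  Low-ability: degree gives 128 − 30 = 98; no degree gives 176 − 0 = 176. Would deviate. ✗
Neither assignment is incentive-compatible.

None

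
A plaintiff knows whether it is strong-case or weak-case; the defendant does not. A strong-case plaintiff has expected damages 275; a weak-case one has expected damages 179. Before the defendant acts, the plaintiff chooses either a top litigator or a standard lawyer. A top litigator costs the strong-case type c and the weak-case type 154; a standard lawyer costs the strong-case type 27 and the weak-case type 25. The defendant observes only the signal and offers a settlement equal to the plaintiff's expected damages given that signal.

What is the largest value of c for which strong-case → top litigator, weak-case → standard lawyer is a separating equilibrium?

Under separation: top litigator → strong-case (pays 275); standard lawyer → weak-case (pays 179).
Weak-case: 179 − 25 = 154 ≥ 275 − 154 = 121. Holds regardless of c. ✓
Strong-case: 275 − c ≥ 179 − 27, so c ≤ 275 − 152 = 123.

123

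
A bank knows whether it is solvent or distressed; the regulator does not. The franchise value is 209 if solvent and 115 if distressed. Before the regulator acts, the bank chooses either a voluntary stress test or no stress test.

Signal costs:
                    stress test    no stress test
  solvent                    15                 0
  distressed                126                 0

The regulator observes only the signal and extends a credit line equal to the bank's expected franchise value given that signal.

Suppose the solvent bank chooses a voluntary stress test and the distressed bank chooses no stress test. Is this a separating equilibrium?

If types separate, stress test earns payment 209 and no stress test earns 115.
Solvent: stress test gives 209 − 15 = 194; no stress test gives 115 − 0 = 115. No deviation. ✓
Distressed: no stress test gives 115 − 0 = 115; stress test gives 209 − 126 = 83. No deviation. ✓
Both incentive constraints hold.

Yes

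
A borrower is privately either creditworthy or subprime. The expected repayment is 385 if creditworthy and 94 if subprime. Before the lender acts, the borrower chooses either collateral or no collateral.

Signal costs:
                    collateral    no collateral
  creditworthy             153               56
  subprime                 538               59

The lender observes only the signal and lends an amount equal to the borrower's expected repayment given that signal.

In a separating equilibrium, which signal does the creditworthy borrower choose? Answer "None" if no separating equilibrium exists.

collateral

Try creditworthy → collateral, subprime → no collateral:
  Under separation the lender infers type exactly: collateral → creditworthy (pays 385), no collateral → subprime (pays 94).
  Creditworthy: collateral gives 385 − 153 = 232; no collateral gives 94 − 56 = 38. No deviation. ✓
  Subprime: no collateral gives 94 − 59 = 35; collateral gives 385 − 538 = -153. No deviation. ✓
Both hold — the creditworthy type sends collateral.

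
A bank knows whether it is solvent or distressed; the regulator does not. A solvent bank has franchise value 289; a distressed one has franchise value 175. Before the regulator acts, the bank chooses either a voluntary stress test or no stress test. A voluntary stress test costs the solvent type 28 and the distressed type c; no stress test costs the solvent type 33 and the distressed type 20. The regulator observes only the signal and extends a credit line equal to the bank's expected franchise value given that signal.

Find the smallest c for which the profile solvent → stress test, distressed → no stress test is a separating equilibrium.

134

Under separation: stress test → solvent (pays 289); no stress test → distressed (pays 175).
Solvent: 289 − 28 = 261 ≥ 175 − 33 = 142. Holds regardless of c. ✓
Distressed: 175 − 20 ≥ 289 − c, so c ≥ 289 − 155 = 134.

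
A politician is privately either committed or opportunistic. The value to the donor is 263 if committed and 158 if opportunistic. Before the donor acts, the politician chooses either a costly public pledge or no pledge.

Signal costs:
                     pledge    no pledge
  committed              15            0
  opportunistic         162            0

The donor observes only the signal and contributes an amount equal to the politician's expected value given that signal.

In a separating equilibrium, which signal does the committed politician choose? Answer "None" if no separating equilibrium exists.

Try committed → pledge, opportunistic → no pledge:
  Under separation the donor infers type exactly: pledge → committed (pays 263), no pledge → opportunistic (pays 158).
  Committed: pledge gives 263 − 15 = 248; no pledge gives 158 − 0 = 158. No deviation. ✓
  Opportunistic: no pledge gives 158 − 0 = 158; pledge gives 263 − 162 = 101. No deviation. ✓
Both hold — the committed type sends pledge.

pledge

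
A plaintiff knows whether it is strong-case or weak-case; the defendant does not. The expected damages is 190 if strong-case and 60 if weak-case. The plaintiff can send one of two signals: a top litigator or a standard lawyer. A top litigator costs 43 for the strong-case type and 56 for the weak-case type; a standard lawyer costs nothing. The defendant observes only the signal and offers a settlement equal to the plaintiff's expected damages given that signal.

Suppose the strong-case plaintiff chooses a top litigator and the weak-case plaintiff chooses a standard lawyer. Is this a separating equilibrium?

Under separation the defendant infers type exactly: top litigator → strong-case (pays 190), standard lawyer → weak-case (pays 60).
Strong-case: top litigator gives 190 − 43 = 147; standard lawyer gives 60 − 0 = 60. No deviation. ✓
Weak-case: standard lawyer gives 60 − 0 = 60; top litigator gives 190 − 56 = 134. Would deviate. ✗

No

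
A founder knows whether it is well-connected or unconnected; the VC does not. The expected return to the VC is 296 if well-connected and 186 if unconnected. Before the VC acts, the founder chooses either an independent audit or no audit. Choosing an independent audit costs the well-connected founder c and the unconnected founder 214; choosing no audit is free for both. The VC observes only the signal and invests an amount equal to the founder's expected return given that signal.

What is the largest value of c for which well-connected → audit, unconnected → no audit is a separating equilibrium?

110

Under separation: audit → well-connected (pays 296); no audit → unconnected (pays 186).
Unconnected: 186 − 0 = 186 ≥ 296 − 214 = 82. Holds regardless of c. ✓
Well-connected: 296 − c ≥ 186 − 0, so c ≤ 296 − 186 = 110.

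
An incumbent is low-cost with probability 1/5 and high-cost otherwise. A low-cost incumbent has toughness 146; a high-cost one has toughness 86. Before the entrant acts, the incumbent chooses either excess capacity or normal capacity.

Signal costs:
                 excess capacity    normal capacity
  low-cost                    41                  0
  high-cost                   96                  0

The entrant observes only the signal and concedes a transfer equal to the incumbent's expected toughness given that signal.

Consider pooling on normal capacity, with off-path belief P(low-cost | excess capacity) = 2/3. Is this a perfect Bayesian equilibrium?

Yes

At the pooled signal (normal capacity) the entrant holds the prior 1/5 and pays 1/5·146 + 4/5·86 = 98. Off-path (excess capacity) belief 2/3 gives 2/3·146 + 1/3·86 = 126.
Low-cost: normal capacity gives 98 − 0 = 98; excess capacity gives 126 − 41 = 85. Stays. ✓
High-cost: normal capacity gives 98 − 0 = 98; excess capacity gives 126 − 96 = 30. Stays. ✓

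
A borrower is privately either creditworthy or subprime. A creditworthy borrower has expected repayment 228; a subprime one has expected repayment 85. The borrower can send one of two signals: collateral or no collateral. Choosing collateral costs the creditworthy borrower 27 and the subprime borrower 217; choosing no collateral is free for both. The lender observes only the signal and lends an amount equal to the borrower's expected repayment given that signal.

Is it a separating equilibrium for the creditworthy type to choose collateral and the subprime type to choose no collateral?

Yes

If types separate, collateral earns payment 228 and no collateral earns 85.
Creditworthy: collateral gives 228 − 27 = 201; no collateral gives 85 − 0 = 85. No deviation. ✓
Subprime: no collateral gives 85 − 0 = 85; collateral gives 228 − 217 = 11. No deviation. ✓
Both incentive constraints hold.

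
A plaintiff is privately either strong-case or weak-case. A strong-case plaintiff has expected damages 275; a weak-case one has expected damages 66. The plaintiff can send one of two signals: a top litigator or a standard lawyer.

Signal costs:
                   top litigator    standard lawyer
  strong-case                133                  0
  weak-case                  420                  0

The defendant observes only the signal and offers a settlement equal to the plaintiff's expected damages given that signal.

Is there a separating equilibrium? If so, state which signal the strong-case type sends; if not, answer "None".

Try strong-case → top litigator, weak-case → standard lawyer:
  Under separation the defendant infers type exactly: top litigator → strong-case (pays 275), standard lawyer → weak-case (pays 66).
  Strong-case: top litigator gives 275 − 133 = 142; standard lawyer gives 66 − 0 = 66. No deviation. ✓
  Weak-case: standard lawyer gives 66 − 0 = 66; top litigator gives 275 − 420 = -145. No deviation. ✓
Both hold — the strong-case type sends top litigator.

top litigator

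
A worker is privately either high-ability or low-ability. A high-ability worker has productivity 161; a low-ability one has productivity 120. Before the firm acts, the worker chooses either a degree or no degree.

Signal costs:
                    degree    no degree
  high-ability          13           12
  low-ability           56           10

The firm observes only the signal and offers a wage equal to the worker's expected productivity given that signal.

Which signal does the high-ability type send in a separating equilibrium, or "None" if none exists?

Try high-ability → degree, low-ability → no degree:
  Under separation the firm infers type exactly: degree → high-ability (pays 161), no degree → low-ability (pays 120).
  High-ability: degree gives 161 − 13 = 148; no degree gives 120 − 12 = 108. No deviation. ✓
  Low-ability: no degree gives 120 − 10 = 110; degree gives 161 − 56 = 105. No deviation. ✓
Both hold — the high-ability type sends degree.

degree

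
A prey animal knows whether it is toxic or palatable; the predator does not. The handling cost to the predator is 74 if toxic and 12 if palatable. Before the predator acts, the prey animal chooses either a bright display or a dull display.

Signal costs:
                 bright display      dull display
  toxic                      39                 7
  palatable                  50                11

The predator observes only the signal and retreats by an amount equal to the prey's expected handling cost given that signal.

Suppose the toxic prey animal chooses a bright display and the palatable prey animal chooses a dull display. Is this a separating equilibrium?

If types separate, bright display earns payment 74 and dull display earns 12.
Toxic: bright display gives 74 − 39 = 35; dull display gives 12 − 7 = 5. No deviation. ✓
Palatable: dull display gives 12 − 11 = 1; bright display gives 74 − 50 = 24. Would deviate. ✗

No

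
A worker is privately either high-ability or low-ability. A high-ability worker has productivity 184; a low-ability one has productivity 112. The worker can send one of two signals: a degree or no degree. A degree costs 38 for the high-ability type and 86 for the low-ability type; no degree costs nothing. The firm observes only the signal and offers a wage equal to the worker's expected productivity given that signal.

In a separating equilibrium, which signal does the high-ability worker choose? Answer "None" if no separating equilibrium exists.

Try high-ability → degree, low-ability → no degree:
  Under separation the firm infers type exactly: degree → high-ability (pays 184), no degree → low-ability (pays 112).
  High-ability: degree gives 184 − 38 = 146; no degree gives 112 − 0 = 112. No deviation. ✓
  Low-ability: no degree gives 112 − 0 = 112; degree gives 184 − 86 = 98. No deviation. ✓
Both hold — the high-ability type sends degree.

degree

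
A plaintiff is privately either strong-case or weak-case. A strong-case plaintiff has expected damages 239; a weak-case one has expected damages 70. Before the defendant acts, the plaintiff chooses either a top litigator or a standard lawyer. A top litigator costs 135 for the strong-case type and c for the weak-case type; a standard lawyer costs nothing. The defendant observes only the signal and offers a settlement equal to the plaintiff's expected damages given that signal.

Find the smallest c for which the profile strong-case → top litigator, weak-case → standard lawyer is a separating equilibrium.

169

Under separation: top litigator → strong-case (pays 239); standard lawyer → weak-case (pays 70).
Strong-case: 239 − 135 = 104 ≥ 70 − 0 = 70. Holds regardless of c. ✓
Weak-case: 70 − 0 ≥ 239 − c, so c ≥ 239 − 70 = 169.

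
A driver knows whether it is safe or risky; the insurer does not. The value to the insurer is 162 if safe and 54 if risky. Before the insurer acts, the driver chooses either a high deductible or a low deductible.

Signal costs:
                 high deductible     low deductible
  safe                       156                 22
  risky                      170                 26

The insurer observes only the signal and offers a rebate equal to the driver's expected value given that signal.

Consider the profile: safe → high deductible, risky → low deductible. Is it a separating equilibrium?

No

If types separate, high deductible earns payment 162 and low deductible earns 54.
Safe: high deductible gives 162 − 156 = 6; low deductible gives 54 − 22 = 32. Would deviate. ✗
Risky: low deductible gives 54 − 26 = 28; high deductible gives 162 − 170 = -8. No deviation. ✓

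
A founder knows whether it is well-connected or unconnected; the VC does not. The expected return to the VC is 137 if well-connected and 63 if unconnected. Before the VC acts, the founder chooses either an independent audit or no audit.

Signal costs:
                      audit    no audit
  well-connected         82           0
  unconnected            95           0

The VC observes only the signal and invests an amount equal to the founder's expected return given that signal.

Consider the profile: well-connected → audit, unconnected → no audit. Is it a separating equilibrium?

If types separate, audit earns payment 137 and no audit earns 63.
Well-connected: audit gives 137 − 82 = 55; no audit gives 63 − 0 = 63. Would deviate. ✗
Unconnected: no audit gives 63 − 0 = 63; audit gives 137 − 95 = 42. No deviation. ✓

No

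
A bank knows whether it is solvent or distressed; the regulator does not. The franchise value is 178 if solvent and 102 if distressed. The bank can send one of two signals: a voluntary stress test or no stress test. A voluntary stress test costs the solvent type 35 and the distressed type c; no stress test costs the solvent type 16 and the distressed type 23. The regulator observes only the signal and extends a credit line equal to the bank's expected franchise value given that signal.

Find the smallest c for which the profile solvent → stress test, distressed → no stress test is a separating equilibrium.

Under separation: stress test → solvent (pays 178); no stress test → distressed (pays 102).
Solvent: 178 − 35 = 143 ≥ 102 − 16 = 86. Holds regardless of c. ✓
Distressed: 102 − 23 ≥ 178 − c, so c ≥ 178 − 79 = 99.

99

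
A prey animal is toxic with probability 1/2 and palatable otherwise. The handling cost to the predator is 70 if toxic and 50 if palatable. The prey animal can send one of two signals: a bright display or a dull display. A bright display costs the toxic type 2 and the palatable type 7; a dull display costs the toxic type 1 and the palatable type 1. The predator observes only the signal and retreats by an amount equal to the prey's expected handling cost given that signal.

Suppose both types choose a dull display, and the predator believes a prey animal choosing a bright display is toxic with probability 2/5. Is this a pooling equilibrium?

On the equilibrium path (dull display) the predator holds the prior 1/2 and pays 1/2·70 + 1/2·50 = 60. Off-path (bright display) belief 2/5 gives 2/5·70 + 3/5·50 = 58.
Toxic: dull display gives 60 − 1 = 59; bright display gives 58 − 2 = 56. Stays. ✓
Palatable: dull display gives 60 − 1 = 59; bright display gives 58 − 7 = 51. Stays. ✓
Beliefs are Bayes-consistent on-path and both types best-respond.

Yes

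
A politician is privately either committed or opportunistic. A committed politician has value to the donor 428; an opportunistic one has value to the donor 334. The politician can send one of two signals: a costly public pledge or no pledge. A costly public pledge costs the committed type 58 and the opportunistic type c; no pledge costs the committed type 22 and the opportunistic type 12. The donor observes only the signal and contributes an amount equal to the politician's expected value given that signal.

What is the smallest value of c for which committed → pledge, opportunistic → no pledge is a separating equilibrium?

106

Under separation: pledge → committed (pays 428); no pledge → opportunistic (pays 334).
Committed: 428 − 58 = 370 ≥ 334 − 22 = 312. Holds regardless of c. ✓
Opportunistic: 334 − 12 ≥ 428 − c, so c ≥ 428 − 322 = 106.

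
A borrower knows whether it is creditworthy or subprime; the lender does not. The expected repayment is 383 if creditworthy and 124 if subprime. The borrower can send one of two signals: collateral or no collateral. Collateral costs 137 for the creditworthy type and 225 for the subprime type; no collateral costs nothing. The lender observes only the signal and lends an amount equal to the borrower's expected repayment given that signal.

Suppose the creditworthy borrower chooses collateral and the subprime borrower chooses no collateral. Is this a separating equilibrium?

No

If types separate, collateral earns payment 383 and no collateral earns 124.
Creditworthy: collateral gives 383 − 137 = 246; no collateral gives 124 − 0 = 124. No deviation. ✓
Subprime: no collateral gives 124 − 0 = 124; collateral gives 383 − 225 = 158. Would deviate. ✗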